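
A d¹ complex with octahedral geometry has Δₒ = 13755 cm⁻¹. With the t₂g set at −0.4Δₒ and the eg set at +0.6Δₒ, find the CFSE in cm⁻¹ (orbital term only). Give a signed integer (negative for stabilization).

The d¹ electrons fill as t₂g¹ eg⁰.
CFSE(orbital) = 1×(-0.4Δₒ) + 0×(0.6Δₒ) = -0.4Δₒ; with Δₒ = 13755 cm⁻¹ that is -5502 cm⁻¹.

-5502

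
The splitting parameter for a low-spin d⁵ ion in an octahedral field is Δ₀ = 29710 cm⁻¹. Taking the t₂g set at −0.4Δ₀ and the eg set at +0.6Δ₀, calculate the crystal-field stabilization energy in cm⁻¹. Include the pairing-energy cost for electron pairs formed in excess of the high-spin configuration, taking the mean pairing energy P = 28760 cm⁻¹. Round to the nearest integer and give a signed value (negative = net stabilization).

-1900

Electron filling gives t₂g⁵ eg⁰.
Orbital CFSE = 5(-0.4) + 0(0.6) = -2.0Δ₀ = -2.0 × 29710 = -59420 cm⁻¹.
Relative to high-spin t₂g³ eg² (0 paired), the low-spin configuration has 2 additional pairs, contributing +2 × 28760 = +57520 cm⁻¹.
Overall CFSE = -59420 + 57520 = -1900 cm⁻¹.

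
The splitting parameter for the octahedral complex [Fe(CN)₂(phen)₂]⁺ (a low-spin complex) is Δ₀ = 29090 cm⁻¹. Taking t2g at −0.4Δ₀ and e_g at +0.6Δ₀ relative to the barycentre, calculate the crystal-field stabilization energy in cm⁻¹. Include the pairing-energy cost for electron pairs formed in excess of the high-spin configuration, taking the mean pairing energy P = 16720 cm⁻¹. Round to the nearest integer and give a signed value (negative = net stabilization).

-24740

Ligand charges: 2×(-1) from CN⁻ and 2×(+0) from phen sum to -2; with overall charge +1, Fe is +3.
Fe sits in group 8; removing 3 electrons leaves Fe³⁺ with 8 − 3 = 5 d electrons.
Electron filling gives t2g^5 e_g^0.
The orbital stabilization is -2.0Δ₀ = -2.0 × 29090 = -58180 cm⁻¹.
Pairing penalty: 2 pairs vs 0 in the high-spin reference → 2 extra × P = 33440 cm⁻¹.
Combining: -58180 + 33440 = -24740 cm⁻¹.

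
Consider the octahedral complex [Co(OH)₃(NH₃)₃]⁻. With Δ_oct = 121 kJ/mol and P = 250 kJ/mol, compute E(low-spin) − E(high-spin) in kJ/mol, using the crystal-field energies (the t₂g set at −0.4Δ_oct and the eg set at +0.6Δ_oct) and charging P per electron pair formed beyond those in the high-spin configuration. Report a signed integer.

Ligand charges: 3×(-1) from OH⁻ and 3×(+0) from NH₃ sum to -3; with overall charge -1, Co is +2.
Group 9 minus oxidation state +2 gives a d⁷ configuration for Co²⁺.
In the high-spin limit (t₂g⁵ eg²) the orbital term is -0.8Δ_oct = -97 kJ/mol, with no excess pairing.
Low-spin: t₂g⁶ eg¹, orbital CFSE = -1.8Δ_oct = -218 kJ/mol; plus 1 excess pair × P = +250 kJ/mol; total 32 kJ/mol.
E(LS) − E(HS) = 32 − (-97) = 129 kJ/mol.

129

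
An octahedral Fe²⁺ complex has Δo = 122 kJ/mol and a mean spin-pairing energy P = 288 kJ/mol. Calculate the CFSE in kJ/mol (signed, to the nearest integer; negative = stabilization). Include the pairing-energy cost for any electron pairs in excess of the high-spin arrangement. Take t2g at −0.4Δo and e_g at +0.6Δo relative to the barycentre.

Fe sits in group 8; removing 2 electrons leaves Fe²⁺ with 8 − 2 = 6 d electrons.
Since Δo = 122 kJ/mol < P = 288 kJ/mol, the complex adopts the high-spin configuration.
Filling d⁶ accordingly: t2g^4 e_g^2.
Orbital CFSE = -0.4Δo = -0.4 × 122 = -49 kJ/mol.
High-spin has no excess pairs, so no pairing correction applies.

-49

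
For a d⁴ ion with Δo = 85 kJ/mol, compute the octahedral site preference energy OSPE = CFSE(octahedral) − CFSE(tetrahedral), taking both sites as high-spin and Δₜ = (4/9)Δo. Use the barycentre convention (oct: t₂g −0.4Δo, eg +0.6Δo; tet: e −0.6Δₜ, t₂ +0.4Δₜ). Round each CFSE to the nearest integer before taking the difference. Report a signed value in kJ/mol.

Octahedral (high-spin): t₂g³ eg¹, CFSE = 3(−0.4) + 1(+0.6) = -0.6Δo = -0.6 × 85 = -51 kJ/mol.
Tetrahedral: e² t₂², CFSE = 2(−0.6) + 2(+0.4) = -0.4Δₜ = -0.4 × (4/9) × 85 = -15 kJ/mol.
OSPE = -51 − (-15) = -36 kJ/mol.

-36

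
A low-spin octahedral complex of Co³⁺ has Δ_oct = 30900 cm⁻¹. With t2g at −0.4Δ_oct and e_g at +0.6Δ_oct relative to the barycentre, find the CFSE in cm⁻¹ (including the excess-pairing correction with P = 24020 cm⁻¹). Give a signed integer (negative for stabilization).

Co sits in group 9; removing 3 electrons leaves Co³⁺ with 9 − 3 = 6 d electrons.
The d⁶ electrons fill as t2g^6 e_g^0.
Orbital CFSE = 6(-0.4) + 0(0.6) = -2.4Δ_oct = -2.4 × 30900 = -74160 cm⁻¹.
Pairing penalty: 3 pairs vs 1 in the high-spin reference → 2 extra × P = 48040 cm⁻¹.
Net CFSE = -74160 + 48040 = -26120 cm⁻¹.

-26120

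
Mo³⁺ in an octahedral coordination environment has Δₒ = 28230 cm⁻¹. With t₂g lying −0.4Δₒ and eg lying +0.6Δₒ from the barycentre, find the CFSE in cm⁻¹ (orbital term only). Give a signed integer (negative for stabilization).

-33876

Mo³⁺: group 6, so d-count = 6 − 3 = 3.
Electron filling gives t₂g³ eg⁰.
CFSE(orbital) = 3×(-0.4Δₒ) + 0×(0.6Δₒ) = -1.2Δₒ; with Δₒ = 28230 cm⁻¹ that is -33876 cm⁻¹.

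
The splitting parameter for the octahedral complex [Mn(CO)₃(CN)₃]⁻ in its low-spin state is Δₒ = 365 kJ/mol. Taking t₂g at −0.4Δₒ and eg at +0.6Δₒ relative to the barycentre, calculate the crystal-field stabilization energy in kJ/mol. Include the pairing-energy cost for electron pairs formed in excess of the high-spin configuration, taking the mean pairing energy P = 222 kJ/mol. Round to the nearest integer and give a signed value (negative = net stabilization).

-286

Ligand charges: 3×(+0) from CO and 3×(-1) from CN⁻ sum to -3; with overall charge -1, Mn is +2.
Mn sits in group 7; removing 2 electrons leaves Mn²⁺ with 7 − 2 = 5 d electrons.
Electron filling gives t₂g⁵ eg⁰.
The orbital stabilization is -2.0Δₒ = -2.0 × 365 = -730 kJ/mol.
Pairing penalty: 2 pairs vs 0 in the high-spin reference → 2 extra × P = 444 kJ/mol.
Combining: -730 + 444 = -286 kJ/mol.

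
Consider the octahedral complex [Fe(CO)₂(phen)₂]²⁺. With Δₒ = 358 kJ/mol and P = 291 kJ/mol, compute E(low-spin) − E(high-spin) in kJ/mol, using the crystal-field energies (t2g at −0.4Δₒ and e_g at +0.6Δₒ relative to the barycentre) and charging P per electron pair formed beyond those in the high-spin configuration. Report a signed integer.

Ligand charges: 2×(+0) from CO and 2×(+0) from phen sum to +0; with overall charge +2, Fe is +2.
Fe is in group 8, so Fe²⁺ is d⁶ (8 − 2 = 6).
High-spin d⁶ fills as t2g^4 e_g^2 with CFSE 4(−0.4) + 2(+0.6) = -0.4Δₒ = -143 kJ/mol.
Low-spin: t2g^6 e_g^0, orbital CFSE = -2.4Δₒ = -859 kJ/mol; plus 2 excess pairs × P = +582 kJ/mol; total -277 kJ/mol.
E(LS) − E(HS) = -277 − (-143) = -134 kJ/mol.

-134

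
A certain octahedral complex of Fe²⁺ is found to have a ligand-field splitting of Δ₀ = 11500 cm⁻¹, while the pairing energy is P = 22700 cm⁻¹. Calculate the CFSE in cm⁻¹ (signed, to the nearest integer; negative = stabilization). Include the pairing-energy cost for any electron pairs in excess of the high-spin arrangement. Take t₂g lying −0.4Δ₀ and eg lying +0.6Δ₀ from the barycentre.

-4600

Fe sits in group 8; removing 2 electrons leaves Fe²⁺ with 8 − 2 = 6 d electrons.
With Δ₀ < P the complex is high-spin.
Configuration: t₂g⁴ eg².
Orbital CFSE = -0.4Δ₀ = -0.4 × 11500 = -4600 cm⁻¹.
High-spin has no excess pairs, so no pairing correction applies.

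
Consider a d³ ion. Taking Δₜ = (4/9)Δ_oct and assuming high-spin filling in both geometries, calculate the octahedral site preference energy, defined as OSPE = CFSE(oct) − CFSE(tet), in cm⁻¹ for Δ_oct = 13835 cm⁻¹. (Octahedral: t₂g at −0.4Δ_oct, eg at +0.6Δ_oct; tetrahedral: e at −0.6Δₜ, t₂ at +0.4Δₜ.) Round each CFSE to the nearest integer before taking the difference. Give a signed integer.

-11683

In an octahedral site d³ (HS) is t2g^3 e_g^0, giving CFSE(oct) = -1.2Δ_oct = -16602 cm⁻¹.
In a tetrahedral site the filling is e^2 t2^1: CFSE(tet) = -0.8Δₜ = -0.8 × (4/9)(13835) = -4919 cm⁻¹.
OSPE = CFSE(oct) − CFSE(tet) = -16602 − (-4919) = -11683 cm⁻¹.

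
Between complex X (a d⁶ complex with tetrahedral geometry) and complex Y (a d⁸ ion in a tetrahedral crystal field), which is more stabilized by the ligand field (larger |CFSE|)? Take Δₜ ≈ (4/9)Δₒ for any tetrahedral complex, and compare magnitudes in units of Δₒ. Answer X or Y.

X: Tetrahedral splitting is small, so the complex is high-spin; e^3 t2^3, CFSE = -0.6Δₜ ≈ -0.27Δₒ.
Y: With tetrahedral geometry the complex is necessarily high-spin; e^4 t2^4, CFSE = -0.8Δₜ ≈ -0.36Δₒ.
So Y has the larger |CFSE|.

Y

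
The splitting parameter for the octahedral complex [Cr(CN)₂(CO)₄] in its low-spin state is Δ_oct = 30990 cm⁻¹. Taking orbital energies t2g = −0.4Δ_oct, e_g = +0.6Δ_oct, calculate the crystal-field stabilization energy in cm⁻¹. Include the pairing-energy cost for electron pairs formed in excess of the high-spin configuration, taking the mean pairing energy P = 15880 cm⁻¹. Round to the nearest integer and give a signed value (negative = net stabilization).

Ligand charges: 2×(-1) from CN⁻ and 4×(+0) from CO sum to -2; with overall charge +0, Cr is +2.
Cr is in group 6, so Cr²⁺ is d⁴ (6 − 2 = 4).
Electron filling gives t2g^4 e_g^0.
The orbital stabilization is -1.6Δ_oct = -1.6 × 30990 = -49584 cm⁻¹.
Relative to high-spin t2g^3 e_g^1 (0 paired), the low-spin configuration has 1 additional pair, contributing +1 × 15880 = +15880 cm⁻¹.
Combining: -49584 + 15880 = -33704 cm⁻¹.

-33704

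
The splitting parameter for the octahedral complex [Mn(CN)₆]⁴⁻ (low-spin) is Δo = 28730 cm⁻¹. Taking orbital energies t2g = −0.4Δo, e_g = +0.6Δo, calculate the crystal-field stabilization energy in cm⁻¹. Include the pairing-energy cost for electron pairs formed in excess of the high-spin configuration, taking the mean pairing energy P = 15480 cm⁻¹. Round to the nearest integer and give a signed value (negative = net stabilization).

Each CN⁻ contributes -1; 6 × (-1) = -6. With overall charge -4, Mn is in the +2 oxidation state.
Mn is in group 7, so Mn²⁺ is d⁵ (7 − 2 = 5).
The d⁵ electrons fill as t2g^5 e_g^0.
Orbital CFSE = 5(-0.4) + 0(0.6) = -2.0Δo = -2.0 × 28730 = -57460 cm⁻¹.
Pairing penalty: 2 pairs vs 0 in the high-spin reference → 2 extra × P = 30960 cm⁻¹.
Combining: -57460 + 30960 = -26500 cm⁻¹.

-26500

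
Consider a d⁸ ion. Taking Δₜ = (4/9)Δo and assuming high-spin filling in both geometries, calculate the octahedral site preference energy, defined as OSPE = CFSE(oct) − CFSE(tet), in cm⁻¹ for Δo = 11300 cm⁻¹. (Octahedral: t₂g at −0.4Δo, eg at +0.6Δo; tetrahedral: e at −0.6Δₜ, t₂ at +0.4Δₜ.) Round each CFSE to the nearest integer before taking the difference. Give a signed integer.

-9542

In an octahedral site d⁸ (HS) is t₂g⁶ eg², giving CFSE(oct) = -1.2Δo = -13560 cm⁻¹.
Tetrahedral: e⁴ t₂⁴, CFSE = 4(−0.6) + 4(+0.4) = -0.8Δₜ = -0.8 × (4/9) × 11300 = -4018 cm⁻¹.
OSPE = -13560 − (-4018) = -9542 cm⁻¹.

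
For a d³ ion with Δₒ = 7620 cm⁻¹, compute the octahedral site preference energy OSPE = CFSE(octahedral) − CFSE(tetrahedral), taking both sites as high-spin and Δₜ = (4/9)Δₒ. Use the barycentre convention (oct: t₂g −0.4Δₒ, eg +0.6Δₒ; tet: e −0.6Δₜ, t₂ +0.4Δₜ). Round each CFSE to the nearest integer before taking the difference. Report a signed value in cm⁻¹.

Octahedral (high-spin): t₂g³ eg⁰, CFSE = 3(−0.4) + 0(+0.6) = -1.2Δₒ = -1.2 × 7620 = -9144 cm⁻¹.
Tetrahedral e² t₂¹ gives -0.8Δₜ = -0.8 × (4/9) × 7620 = -2709 cm⁻¹.
OSPE = CFSE(oct) − CFSE(tet) = -9144 − (-2709) = -6435 cm⁻¹.

-6435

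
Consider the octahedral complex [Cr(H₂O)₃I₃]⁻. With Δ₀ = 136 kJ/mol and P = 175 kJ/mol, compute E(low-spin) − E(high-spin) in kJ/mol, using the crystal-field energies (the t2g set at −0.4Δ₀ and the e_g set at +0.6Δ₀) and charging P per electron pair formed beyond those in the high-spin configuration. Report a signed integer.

39

Ligand charges: 3×(+0) from H₂O and 3×(-1) from I⁻ sum to -3; with overall charge -1, Cr is +2.
Cr is in group 6, so Cr²⁺ is d⁴ (6 − 2 = 4).
High-spin d⁴ fills as t2g^3 e_g^1 with CFSE 3(−0.4) + 1(+0.6) = -0.6Δ₀ = -82 kJ/mol.
Low-spin t2g^4 e_g^0 gives -1.6Δ₀ = -218 kJ/mol, but forming 1 extra pair costs 1P = 175 kJ/mol, so E(LS) = -218 + 175 = -43 kJ/mol.
The difference is -43 − (-82) = 39 kJ/mol, so high-spin lies lower.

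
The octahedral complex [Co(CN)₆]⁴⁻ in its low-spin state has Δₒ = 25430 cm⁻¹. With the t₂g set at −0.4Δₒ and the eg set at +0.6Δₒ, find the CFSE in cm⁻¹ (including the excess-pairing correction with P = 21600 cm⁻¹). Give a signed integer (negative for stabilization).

Each CN⁻ contributes -1; 6 × (-1) = -6. With overall charge -4, Co is in the +2 oxidation state.
Co²⁺: group 9, so d-count = 9 − 2 = 7.
The d⁷ electrons fill as t₂g⁶ eg¹.
CFSE(orbital) = 6×(-0.4Δₒ) + 1×(0.6Δₒ) = -1.8Δₒ; with Δₒ = 25430 cm⁻¹ that is -45774 cm⁻¹.
High-spin d⁷ would be t₂g⁵ eg² with 2 pairs; low-spin has 3, so 1 excess pair costs +1P = +21600 cm⁻¹.
Combining: -45774 + 21600 = -24174 cm⁻¹.

-24174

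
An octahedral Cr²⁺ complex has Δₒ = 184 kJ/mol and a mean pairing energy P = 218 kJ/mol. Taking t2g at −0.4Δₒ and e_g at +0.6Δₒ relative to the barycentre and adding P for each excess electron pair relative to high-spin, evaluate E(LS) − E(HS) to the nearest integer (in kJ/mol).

Cr²⁺: group 6, so d-count = 6 − 2 = 4.
High-spin: t2g^3 e_g^1, CFSE = -0.6Δₒ = -110 kJ/mol.
For low-spin the configuration is t2g^4 e_g^0: orbital energy -1.6 × 184 = -294 kJ/mol, and 1 additional pair relative to high-spin adds 218 kJ/mol, giving -76 kJ/mol.
E(LS) − E(HS) = -76 − (-110) = 34 kJ/mol.

34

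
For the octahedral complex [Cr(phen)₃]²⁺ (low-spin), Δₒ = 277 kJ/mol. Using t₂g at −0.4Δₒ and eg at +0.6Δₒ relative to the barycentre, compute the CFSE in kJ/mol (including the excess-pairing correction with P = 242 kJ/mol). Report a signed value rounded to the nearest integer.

phen is neutral, so the +2 overall charge sits on Cr: oxidation state +2.
Cr sits in group 6; removing 2 electrons leaves Cr²⁺ with 6 − 2 = 4 d electrons.
The d⁴ electrons fill as t₂g⁴ eg⁰.
Orbital CFSE = 4(-0.4) + 0(0.6) = -1.6Δₒ = -1.6 × 277 = -443 kJ/mol.
High-spin d⁴ would be t₂g³ eg¹ with 0 pairs; low-spin has 1, so 1 excess pair costs +1P = +242 kJ/mol.
Overall CFSE = -443 + 242 = -201 kJ/mol.

-201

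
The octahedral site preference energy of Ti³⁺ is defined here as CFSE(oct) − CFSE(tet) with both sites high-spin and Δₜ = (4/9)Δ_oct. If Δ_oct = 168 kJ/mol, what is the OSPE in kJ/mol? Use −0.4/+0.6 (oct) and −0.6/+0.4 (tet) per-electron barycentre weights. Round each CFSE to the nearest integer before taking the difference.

-22

Ti is in group 4, so Ti³⁺ is d¹ (4 − 3 = 1).
In an octahedral site d¹ (HS) is t₂g¹ eg⁰, giving CFSE(oct) = -0.4Δ_oct = -67 kJ/mol.
Tetrahedral e¹ t₂⁰ gives -0.6Δₜ = -0.6 × (4/9) × 168 = -45 kJ/mol.
OSPE = -67 − (-45) = -22 kJ/mol.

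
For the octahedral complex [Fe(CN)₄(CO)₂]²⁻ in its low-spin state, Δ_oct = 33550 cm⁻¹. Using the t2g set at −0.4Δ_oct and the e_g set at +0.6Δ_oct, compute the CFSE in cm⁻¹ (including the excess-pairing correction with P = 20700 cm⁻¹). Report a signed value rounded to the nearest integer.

Ligand charges: 4×(-1) from CN⁻ and 2×(+0) from CO sum to -4; with overall charge -2, Fe is +2.
Group 8 minus oxidation state +2 gives a d⁶ configuration for Fe²⁺.
Electron filling gives t2g^6 e_g^0.
Orbital CFSE = 6(-0.4) + 0(0.6) = -2.4Δ_oct = -2.4 × 33550 = -80520 cm⁻¹.
Relative to high-spin t2g^4 e_g^2 (1 paired), the low-spin configuration has 2 additional pairs, contributing +2 × 20700 = +41400 cm⁻¹.
Combining: -80520 + 41400 = -39120 cm⁻¹.

-39120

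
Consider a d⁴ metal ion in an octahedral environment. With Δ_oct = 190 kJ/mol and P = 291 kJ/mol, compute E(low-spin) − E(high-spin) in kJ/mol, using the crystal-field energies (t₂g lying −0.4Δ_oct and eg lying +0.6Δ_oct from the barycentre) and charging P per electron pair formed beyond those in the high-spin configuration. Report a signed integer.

High-spin: t₂g³ eg¹, CFSE = -0.6Δ_oct = -114 kJ/mol.
For low-spin the configuration is t₂g⁴ eg⁰: orbital energy -1.6 × 190 = -304 kJ/mol, and 1 additional pair relative to high-spin adds 291 kJ/mol, giving -13 kJ/mol.
The difference is -13 − (-114) = 101 kJ/mol, so high-spin lies lower.

101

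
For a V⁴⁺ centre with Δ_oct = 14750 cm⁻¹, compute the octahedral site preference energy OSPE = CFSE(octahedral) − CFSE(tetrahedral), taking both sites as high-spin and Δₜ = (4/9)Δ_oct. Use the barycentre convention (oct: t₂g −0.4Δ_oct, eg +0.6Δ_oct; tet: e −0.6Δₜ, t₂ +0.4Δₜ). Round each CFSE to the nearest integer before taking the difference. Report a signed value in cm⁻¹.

V is in group 5, so V⁴⁺ is d¹ (5 − 4 = 1).
Octahedral high-spin t2g^1 e_g^0: CFSE = -0.4 × 14750 = -5900 cm⁻¹.
Tetrahedral e^1 t2^0 gives -0.6Δₜ = -0.6 × (4/9) × 14750 = -3933 cm⁻¹.
Subtracting, OSPE = -5900 − (-3933) = -1967 cm⁻¹.

-1967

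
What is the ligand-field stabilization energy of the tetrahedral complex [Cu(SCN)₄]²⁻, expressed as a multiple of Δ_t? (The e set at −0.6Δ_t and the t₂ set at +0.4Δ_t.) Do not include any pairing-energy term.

Each SCN⁻ contributes -1; 4 × (-1) = -4. With overall charge -2, Cu is in the +2 oxidation state.
Cu²⁺: group 11, so d-count = 11 − 2 = 9.
With tetrahedral geometry the complex is necessarily high-spin.
Configuration: e⁴ t₂⁵.
CFSE = 4(-0.6Δ_t) + 5(0.4Δ_t) = -2.4Δ_t + 2.0Δ_t = -0.4Δ_t.

-0.4 Δ_t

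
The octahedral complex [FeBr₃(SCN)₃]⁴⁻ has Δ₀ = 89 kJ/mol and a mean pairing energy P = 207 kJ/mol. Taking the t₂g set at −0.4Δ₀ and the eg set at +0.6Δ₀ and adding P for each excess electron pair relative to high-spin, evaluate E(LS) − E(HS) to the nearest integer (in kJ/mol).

Ligand charges: 3×(-1) from Br⁻ and 3×(-1) from SCN⁻ sum to -6; with overall charge -4, Fe is +2.
Fe sits in group 8; removing 2 electrons leaves Fe²⁺ with 8 − 2 = 6 d electrons.
High-spin: t₂g⁴ eg², CFSE = -0.4Δ₀ = -36 kJ/mol.
For low-spin the configuration is t₂g⁶ eg⁰: orbital energy -2.4 × 89 = -214 kJ/mol, and 2 additional pairs relative to high-spin add 414 kJ/mol, giving 200 kJ/mol.
Thus E(LS) − E(HS) = 236 kJ/mol.

236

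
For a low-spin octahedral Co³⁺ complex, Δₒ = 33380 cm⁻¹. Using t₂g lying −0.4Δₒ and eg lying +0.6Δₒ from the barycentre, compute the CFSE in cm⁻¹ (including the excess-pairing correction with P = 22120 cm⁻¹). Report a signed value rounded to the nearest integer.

Co³⁺: group 9, so d-count = 9 − 3 = 6.
The d⁶ electrons fill as t₂g⁶ eg⁰.
Orbital CFSE = 6(-0.4) + 0(0.6) = -2.4Δₒ = -2.4 × 33380 = -80112 cm⁻¹.
Relative to high-spin t₂g⁴ eg² (1 paired), the low-spin configuration has 2 additional pairs, contributing +2 × 22120 = +44240 cm⁻¹.
Combining: -80112 + 44240 = -35872 cm⁻¹.

-35872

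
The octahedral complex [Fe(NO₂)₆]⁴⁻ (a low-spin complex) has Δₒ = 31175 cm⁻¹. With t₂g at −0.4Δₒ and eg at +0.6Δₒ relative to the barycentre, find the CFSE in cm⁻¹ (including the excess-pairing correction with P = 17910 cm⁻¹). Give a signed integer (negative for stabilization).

Each NO₂⁻ contributes -1; 6 × (-1) = -6. With overall charge -4, Fe is in the +2 oxidation state.
Group 8 minus oxidation state +2 gives a d⁶ configuration for Fe²⁺.
The d⁶ electrons fill as t₂g⁶ eg⁰.
Orbital CFSE = 6(-0.4) + 0(0.6) = -2.4Δₒ = -2.4 × 31175 = -74820 cm⁻¹.
Relative to high-spin t₂g⁴ eg² (1 paired), the low-spin configuration has 2 additional pairs, contributing +2 × 17910 = +35820 cm⁻¹.
Combining: -74820 + 35820 = -39000 cm⁻¹.

-39000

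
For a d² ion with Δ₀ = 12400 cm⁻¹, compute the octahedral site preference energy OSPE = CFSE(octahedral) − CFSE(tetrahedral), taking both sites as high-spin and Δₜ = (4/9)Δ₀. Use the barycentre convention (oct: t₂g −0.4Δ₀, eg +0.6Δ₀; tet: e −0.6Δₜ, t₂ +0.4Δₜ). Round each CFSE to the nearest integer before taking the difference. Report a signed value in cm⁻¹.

In an octahedral site d² (HS) is t₂g² eg⁰, giving CFSE(oct) = -0.8Δ₀ = -9920 cm⁻¹.
Tetrahedral e² t₂⁰ gives -1.2Δₜ = -1.2 × (4/9) × 12400 = -6613 cm⁻¹.
OSPE = CFSE(oct) − CFSE(tet) = -9920 − (-6613) = -3307 cm⁻¹.

-3307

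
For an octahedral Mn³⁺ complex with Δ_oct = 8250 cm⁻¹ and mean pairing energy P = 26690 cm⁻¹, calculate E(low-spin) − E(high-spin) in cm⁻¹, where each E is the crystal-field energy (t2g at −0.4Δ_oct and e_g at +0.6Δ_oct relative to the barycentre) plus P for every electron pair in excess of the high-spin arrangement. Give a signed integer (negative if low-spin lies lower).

Group 7 minus oxidation state +3 gives a d⁴ configuration for Mn³⁺.
In the high-spin limit (t2g^3 e_g^1) the orbital term is -0.6Δ_oct = -4950 cm⁻¹, with no excess pairing.
For low-spin the configuration is t2g^4 e_g^0: orbital energy -1.6 × 8250 = -13200 cm⁻¹, and 1 additional pair relative to high-spin adds 26690 cm⁻¹, giving 13490 cm⁻¹.
E(LS) − E(HS) = 13490 − (-4950) = 18440 cm⁻¹.

18440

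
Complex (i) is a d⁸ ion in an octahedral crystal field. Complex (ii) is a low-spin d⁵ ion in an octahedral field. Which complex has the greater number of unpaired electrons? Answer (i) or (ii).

(i)

(i): t₂g⁶ eg² → 2 unpaired.
(ii): t₂g⁵ eg⁰ → 1 unpaired.
So (i) has more unpaired electrons.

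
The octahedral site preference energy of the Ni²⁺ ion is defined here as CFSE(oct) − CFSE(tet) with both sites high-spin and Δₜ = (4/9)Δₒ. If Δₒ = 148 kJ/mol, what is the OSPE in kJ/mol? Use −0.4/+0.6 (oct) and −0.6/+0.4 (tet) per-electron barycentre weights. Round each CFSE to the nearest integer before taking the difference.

-125

Ni is in group 10, so Ni²⁺ is d⁸ (10 − 2 = 8).
In an octahedral site d⁸ (HS) is t₂g⁶ eg², giving CFSE(oct) = -1.2Δₒ = -178 kJ/mol.
Tetrahedral: e⁴ t₂⁴, CFSE = 4(−0.6) + 4(+0.4) = -0.8Δₜ = -0.8 × (4/9) × 148 = -53 kJ/mol.
OSPE = -178 − (-53) = -125 kJ/mol.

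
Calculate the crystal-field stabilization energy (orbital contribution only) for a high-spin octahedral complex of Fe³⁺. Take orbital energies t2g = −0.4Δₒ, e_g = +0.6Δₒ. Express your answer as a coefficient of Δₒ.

0.0 Δₒ

Group 8 minus oxidation state +3 gives a d⁵ configuration for Fe³⁺.
Configuration: t2g^3 e_g^2.
CFSE = 3(-0.4Δₒ) + 2(0.6Δₒ) = -1.2Δₒ + 1.2Δₒ = 0.0Δₒ.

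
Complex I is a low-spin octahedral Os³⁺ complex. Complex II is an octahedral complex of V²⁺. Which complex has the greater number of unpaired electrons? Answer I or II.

I: Os is in group 8, so Os³⁺ is d⁵ (8 − 3 = 5); t2g^5 e_g^0 → 1 unpaired.
II: Group 5 minus oxidation state +2 gives a d³ configuration for V²⁺; t₂g³ eg⁰ → 3 unpaired.
So II has more unpaired electrons.

II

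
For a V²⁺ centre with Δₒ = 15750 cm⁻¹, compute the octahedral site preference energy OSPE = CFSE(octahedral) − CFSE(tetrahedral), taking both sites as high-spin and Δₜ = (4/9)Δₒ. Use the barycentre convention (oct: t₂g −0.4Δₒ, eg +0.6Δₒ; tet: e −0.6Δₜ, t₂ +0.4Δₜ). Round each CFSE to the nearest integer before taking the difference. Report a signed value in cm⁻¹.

Group 5 minus oxidation state +2 gives a d³ configuration for V²⁺.
Octahedral high-spin t2g^3 e_g^0: CFSE = -1.2 × 15750 = -18900 cm⁻¹.
In a tetrahedral site the filling is e^2 t2^1: CFSE(tet) = -0.8Δₜ = -0.8 × (4/9)(15750) = -5600 cm⁻¹.
OSPE = -18900 − (-5600) = -13300 cm⁻¹.

-13300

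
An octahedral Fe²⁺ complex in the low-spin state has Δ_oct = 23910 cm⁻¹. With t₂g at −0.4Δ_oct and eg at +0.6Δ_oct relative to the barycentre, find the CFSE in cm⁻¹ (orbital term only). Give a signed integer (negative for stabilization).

-57384

Fe sits in group 8; removing 2 electrons leaves Fe²⁺ with 8 − 2 = 6 d electrons.
The d⁶ electrons fill as t₂g⁶ eg⁰.
CFSE(orbital) = 6×(-0.4Δ_oct) + 0×(0.6Δ_oct) = -2.4Δ_oct; with Δ_oct = 23910 cm⁻¹ that is -57384 cm⁻¹.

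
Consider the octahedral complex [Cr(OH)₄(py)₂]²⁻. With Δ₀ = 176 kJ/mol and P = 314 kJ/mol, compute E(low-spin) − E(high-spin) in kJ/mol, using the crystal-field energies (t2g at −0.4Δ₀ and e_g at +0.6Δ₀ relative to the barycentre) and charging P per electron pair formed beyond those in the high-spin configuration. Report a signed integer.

138

Ligand charges: 4×(-1) from OH⁻ and 2×(+0) from py sum to -4; with overall charge -2, Cr is +2.
Cr²⁺: group 6, so d-count = 6 − 2 = 4.
High-spin: t2g^3 e_g^1, CFSE = -0.6Δ₀ = -106 kJ/mol.
For low-spin the configuration is t2g^4 e_g^0: orbital energy -1.6 × 176 = -282 kJ/mol, and 1 additional pair relative to high-spin adds 314 kJ/mol, giving 32 kJ/mol.
Thus E(LS) − E(HS) = 138 kJ/mol.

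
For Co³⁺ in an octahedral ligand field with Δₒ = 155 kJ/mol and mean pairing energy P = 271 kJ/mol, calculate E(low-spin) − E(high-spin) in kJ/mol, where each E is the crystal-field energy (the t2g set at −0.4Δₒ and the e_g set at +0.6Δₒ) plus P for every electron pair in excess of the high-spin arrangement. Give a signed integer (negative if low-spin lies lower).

232

Group 9 minus oxidation state +3 gives a d⁶ configuration for Co³⁺.
High-spin: t2g^4 e_g^2, CFSE = -0.4Δₒ = -62 kJ/mol.
For low-spin the configuration is t2g^6 e_g^0: orbital energy -2.4 × 155 = -372 kJ/mol, and 2 additional pairs relative to high-spin add 542 kJ/mol, giving 170 kJ/mol.
The difference is 170 − (-62) = 232 kJ/mol, so high-spin lies lower.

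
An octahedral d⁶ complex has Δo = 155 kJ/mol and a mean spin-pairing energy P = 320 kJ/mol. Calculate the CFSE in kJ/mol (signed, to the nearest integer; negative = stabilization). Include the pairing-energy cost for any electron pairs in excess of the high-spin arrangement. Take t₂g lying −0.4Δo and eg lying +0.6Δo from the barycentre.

Since Δo = 155 kJ/mol < P = 320 kJ/mol, the complex adopts the high-spin configuration.
Filling d⁶ accordingly: t₂g⁴ eg².
Orbital CFSE = -0.4Δo = -0.4 × 155 = -62 kJ/mol.
High-spin has no excess pairs, so no pairing correction applies.

-62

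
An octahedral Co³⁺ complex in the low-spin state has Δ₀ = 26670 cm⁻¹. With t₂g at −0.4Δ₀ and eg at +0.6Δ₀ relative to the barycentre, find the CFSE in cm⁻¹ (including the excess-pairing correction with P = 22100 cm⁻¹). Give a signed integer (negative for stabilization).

-19808

Co sits in group 9; removing 3 electrons leaves Co³⁺ with 9 − 3 = 6 d electrons.
Configuration: t₂g⁶ eg⁰.
CFSE(orbital) = 6×(-0.4Δ₀) + 0×(0.6Δ₀) = -2.4Δ₀; with Δ₀ = 26670 cm⁻¹ that is -64008 cm⁻¹.
High-spin d⁶ would be t₂g⁴ eg² with 1 pair; low-spin has 3, so 2 excess pairs cost +2P = +44200 cm⁻¹.
Overall CFSE = -64008 + 44200 = -19808 cm⁻¹.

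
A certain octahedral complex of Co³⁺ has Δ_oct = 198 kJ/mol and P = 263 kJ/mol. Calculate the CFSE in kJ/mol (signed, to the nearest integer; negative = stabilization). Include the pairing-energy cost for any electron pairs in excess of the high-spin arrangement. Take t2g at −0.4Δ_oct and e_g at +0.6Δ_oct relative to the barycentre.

-79

Co sits in group 9; removing 3 electrons leaves Co³⁺ with 9 − 3 = 6 d electrons.
With Δ_oct < P the complex is high-spin.
Filling d⁶ accordingly: t2g^4 e_g^2.
Orbital CFSE = -0.4Δ_oct = -0.4 × 198 = -79 kJ/mol.
High-spin has no excess pairs, so no pairing correction applies.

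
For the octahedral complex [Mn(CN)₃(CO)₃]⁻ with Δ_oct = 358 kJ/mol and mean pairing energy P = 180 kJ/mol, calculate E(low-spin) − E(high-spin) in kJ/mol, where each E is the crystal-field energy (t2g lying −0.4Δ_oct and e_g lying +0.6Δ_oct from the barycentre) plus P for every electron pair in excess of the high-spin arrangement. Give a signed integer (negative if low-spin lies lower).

-356

Ligand charges: 3×(-1) from CN⁻ and 3×(+0) from CO sum to -3; with overall charge -1, Mn is +2.
Mn²⁺: group 7, so d-count = 7 − 2 = 5.
In the high-spin limit (t2g^3 e_g^2) the orbital term is 0.0Δ_oct = 0 kJ/mol, with no excess pairing.
For low-spin the configuration is t2g^5 e_g^0: orbital energy -2.0 × 358 = -716 kJ/mol, and 2 additional pairs relative to high-spin add 360 kJ/mol, giving -356 kJ/mol.
E(LS) − E(HS) = -356 − (0) = -356 kJ/mol.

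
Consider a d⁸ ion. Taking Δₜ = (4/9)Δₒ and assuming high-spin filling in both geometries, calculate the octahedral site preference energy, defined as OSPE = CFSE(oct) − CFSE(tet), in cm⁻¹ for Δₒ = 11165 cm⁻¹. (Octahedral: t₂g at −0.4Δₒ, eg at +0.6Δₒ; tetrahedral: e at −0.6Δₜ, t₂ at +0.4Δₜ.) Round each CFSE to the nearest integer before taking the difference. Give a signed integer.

-9428

In an octahedral site d⁸ (HS) is t₂g⁶ eg², giving CFSE(oct) = -1.2Δₒ = -13398 cm⁻¹.
Tetrahedral e⁴ t₂⁴ gives -0.8Δₜ = -0.8 × (4/9) × 11165 = -3970 cm⁻¹.
OSPE = CFSE(oct) − CFSE(tet) = -13398 − (-3970) = -9428 cm⁻¹.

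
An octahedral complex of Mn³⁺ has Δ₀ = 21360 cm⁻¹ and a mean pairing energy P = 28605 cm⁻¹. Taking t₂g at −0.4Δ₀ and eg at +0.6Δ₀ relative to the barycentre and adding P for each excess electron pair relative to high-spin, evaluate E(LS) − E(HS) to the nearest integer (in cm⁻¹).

Group 7 minus oxidation state +3 gives a d⁴ configuration for Mn³⁺.
High-spin: t₂g³ eg¹, CFSE = -0.6Δ₀ = -12816 cm⁻¹.
For low-spin the configuration is t₂g⁴ eg⁰: orbital energy -1.6 × 21360 = -34176 cm⁻¹, and 1 additional pair relative to high-spin adds 28605 cm⁻¹, giving -5571 cm⁻¹.
Thus E(LS) − E(HS) = 7245 cm⁻¹.

7245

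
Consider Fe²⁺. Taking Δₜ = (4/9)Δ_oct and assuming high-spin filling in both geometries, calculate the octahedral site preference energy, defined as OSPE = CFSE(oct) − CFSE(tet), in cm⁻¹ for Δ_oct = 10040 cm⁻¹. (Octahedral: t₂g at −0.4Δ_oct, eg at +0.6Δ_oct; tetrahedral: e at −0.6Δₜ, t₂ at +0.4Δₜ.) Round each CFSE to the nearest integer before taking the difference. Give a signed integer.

-1339

Fe is in group 8, so Fe²⁺ is d⁶ (8 − 2 = 6).
Octahedral high-spin t2g^4 e_g^2: CFSE = -0.4 × 10040 = -4016 cm⁻¹.
Tetrahedral e^3 t2^3 gives -0.6Δₜ = -0.6 × (4/9) × 10040 = -2677 cm⁻¹.
OSPE = CFSE(oct) − CFSE(tet) = -4016 − (-2677) = -1339 cm⁻¹.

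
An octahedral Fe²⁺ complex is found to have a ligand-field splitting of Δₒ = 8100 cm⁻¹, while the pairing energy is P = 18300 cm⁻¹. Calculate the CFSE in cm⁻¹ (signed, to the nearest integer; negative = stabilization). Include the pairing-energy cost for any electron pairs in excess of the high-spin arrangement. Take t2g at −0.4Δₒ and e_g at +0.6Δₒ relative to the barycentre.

Group 8 minus oxidation state +2 gives a d⁶ configuration for Fe²⁺.
With Δₒ < P the complex is high-spin.
That gives t2g^4 e_g^2.
Orbital CFSE = -0.4Δₒ = -0.4 × 8100 = -3240 cm⁻¹.
High-spin has no excess pairs, so no pairing correction applies.

-3240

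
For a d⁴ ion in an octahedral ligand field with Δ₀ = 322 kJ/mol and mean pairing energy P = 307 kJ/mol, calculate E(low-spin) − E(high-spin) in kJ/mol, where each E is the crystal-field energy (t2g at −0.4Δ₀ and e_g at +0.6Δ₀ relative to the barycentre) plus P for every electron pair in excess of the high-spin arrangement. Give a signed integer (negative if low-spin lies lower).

High-spin d⁴ fills as t2g^3 e_g^1 with CFSE 3(−0.4) + 1(+0.6) = -0.6Δ₀ = -193 kJ/mol.
Low-spin t2g^4 e_g^0 gives -1.6Δ₀ = -515 kJ/mol, but forming 1 extra pair costs 1P = 307 kJ/mol, so E(LS) = -515 + 307 = -208 kJ/mol.
E(LS) − E(HS) = -208 − (-193) = -15 kJ/mol.

-15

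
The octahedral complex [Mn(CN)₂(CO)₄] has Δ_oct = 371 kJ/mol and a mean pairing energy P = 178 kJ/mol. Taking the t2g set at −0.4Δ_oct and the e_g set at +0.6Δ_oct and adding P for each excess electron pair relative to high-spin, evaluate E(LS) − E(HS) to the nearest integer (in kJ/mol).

Ligand charges: 2×(-1) from CN⁻ and 4×(+0) from CO sum to -2; with overall charge +0, Mn is +2.
Mn²⁺: group 7, so d-count = 7 − 2 = 5.
High-spin: t2g^3 e_g^2, CFSE = 0.0Δ_oct = 0 kJ/mol.
Low-spin: t2g^5 e_g^0, orbital CFSE = -2.0Δ_oct = -742 kJ/mol; plus 2 excess pairs × P = +356 kJ/mol; total -386 kJ/mol.
Thus E(LS) − E(HS) = -386 kJ/mol.

-386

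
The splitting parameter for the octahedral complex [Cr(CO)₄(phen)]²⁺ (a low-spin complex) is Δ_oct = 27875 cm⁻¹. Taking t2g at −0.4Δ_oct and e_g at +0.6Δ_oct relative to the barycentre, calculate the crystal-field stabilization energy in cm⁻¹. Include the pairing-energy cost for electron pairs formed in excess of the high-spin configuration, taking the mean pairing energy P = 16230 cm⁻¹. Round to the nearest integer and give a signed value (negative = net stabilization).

Ligand charges: 4×(+0) from CO and 1×(+0) from phen sum to +0; with overall charge +2, Cr is +2.
Cr is in group 6, so Cr²⁺ is d⁴ (6 − 2 = 4).
The d⁴ electrons fill as t2g^4 e_g^0.
The orbital stabilization is -1.6Δ_oct = -1.6 × 27875 = -44600 cm⁻¹.
Pairing penalty: 1 pair vs 0 in the high-spin reference → 1 extra × P = 16230 cm⁻¹.
Overall CFSE = -44600 + 16230 = -28370 cm⁻¹.

-28370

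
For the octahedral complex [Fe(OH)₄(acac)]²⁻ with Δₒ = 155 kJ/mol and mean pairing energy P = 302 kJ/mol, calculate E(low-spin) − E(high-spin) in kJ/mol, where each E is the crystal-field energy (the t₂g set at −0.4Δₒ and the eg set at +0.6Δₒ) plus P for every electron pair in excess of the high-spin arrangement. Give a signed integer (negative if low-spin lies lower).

294

Ligand charges: 4×(-1) from OH⁻ and 1×(-1) from acac⁻ sum to -5; with overall charge -2, Fe is +3.
Group 8 minus oxidation state +3 gives a d⁵ configuration for Fe³⁺.
High-spin: t₂g³ eg², CFSE = 0.0Δₒ = 0 kJ/mol.
Low-spin: t₂g⁵ eg⁰, orbital CFSE = -2.0Δₒ = -310 kJ/mol; plus 2 excess pairs × P = +604 kJ/mol; total 294 kJ/mol.
The difference is 294 − (0) = 294 kJ/mol, so high-spin lies lower.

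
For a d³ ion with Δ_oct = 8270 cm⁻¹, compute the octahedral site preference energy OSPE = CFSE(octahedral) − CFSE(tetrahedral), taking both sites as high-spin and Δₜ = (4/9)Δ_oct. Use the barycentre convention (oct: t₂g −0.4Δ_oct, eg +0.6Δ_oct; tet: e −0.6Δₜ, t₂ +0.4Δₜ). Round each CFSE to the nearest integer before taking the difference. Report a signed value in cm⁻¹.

-6984

Octahedral high-spin t2g^3 e_g^0: CFSE = -1.2 × 8270 = -9924 cm⁻¹.
Tetrahedral e^2 t2^1 gives -0.8Δₜ = -0.8 × (4/9) × 8270 = -2940 cm⁻¹.
OSPE = CFSE(oct) − CFSE(tet) = -9924 − (-2940) = -6984 cm⁻¹.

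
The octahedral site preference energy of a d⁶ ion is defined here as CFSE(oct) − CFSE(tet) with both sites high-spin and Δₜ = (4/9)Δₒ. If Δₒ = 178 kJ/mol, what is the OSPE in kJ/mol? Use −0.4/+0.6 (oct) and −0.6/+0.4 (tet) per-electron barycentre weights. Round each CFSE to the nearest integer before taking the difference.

-24

In an octahedral site d⁶ (HS) is t2g^4 e_g^2, giving CFSE(oct) = -0.4Δₒ = -71 kJ/mol.
Tetrahedral: e^3 t2^3, CFSE = 3(−0.6) + 3(+0.4) = -0.6Δₜ = -0.6 × (4/9) × 178 = -47 kJ/mol.
Subtracting, OSPE = -71 − (-47) = -24 kJ/mol.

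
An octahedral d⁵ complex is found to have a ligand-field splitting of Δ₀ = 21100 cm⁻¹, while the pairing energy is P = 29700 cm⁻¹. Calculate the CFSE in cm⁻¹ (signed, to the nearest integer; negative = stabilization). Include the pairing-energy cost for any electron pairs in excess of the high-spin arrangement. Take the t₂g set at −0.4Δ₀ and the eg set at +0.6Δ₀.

0

Since Δ₀ = 21100 cm⁻¹ < P = 29700 cm⁻¹, the complex adopts the high-spin configuration.
Configuration: t₂g³ eg².
Orbital CFSE = 0.0Δ₀ = 0.0 × 21100 = 0 cm⁻¹.
High-spin has no excess pairs, so no pairing correction applies.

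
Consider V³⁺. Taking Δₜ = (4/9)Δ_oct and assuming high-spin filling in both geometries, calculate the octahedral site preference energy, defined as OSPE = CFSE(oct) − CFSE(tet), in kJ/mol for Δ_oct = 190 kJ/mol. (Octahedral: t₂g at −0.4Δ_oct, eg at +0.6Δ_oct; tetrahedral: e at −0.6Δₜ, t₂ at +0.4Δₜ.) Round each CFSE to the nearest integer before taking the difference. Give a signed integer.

V sits in group 5; removing 3 electrons leaves V³⁺ with 5 − 3 = 2 d electrons.
Octahedral (high-spin): t₂g² eg⁰, CFSE = 2(−0.4) + 0(+0.6) = -0.8Δ_oct = -0.8 × 190 = -152 kJ/mol.
Tetrahedral e² t₂⁰ gives -1.2Δₜ = -1.2 × (4/9) × 190 = -101 kJ/mol.
OSPE = CFSE(oct) − CFSE(tet) = -152 − (-101) = -51 kJ/mol.

-51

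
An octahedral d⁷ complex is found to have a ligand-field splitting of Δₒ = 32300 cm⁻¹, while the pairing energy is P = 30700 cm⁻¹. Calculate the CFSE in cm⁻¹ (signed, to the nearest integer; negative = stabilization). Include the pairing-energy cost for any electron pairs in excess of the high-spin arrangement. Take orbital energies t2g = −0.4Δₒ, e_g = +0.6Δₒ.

Δₒ > P, so pairing is preferred: the ground state is low-spin.
That gives t2g^6 e_g^1.
Orbital CFSE = -1.8Δₒ = -1.8 × 32300 = -58140 cm⁻¹.
Excess pairs vs high-spin: 3 − 2 = 1; pairing cost = +30700 cm⁻¹.
Net CFSE = -58140 + 30700 = -27440 cm⁻¹.

-27440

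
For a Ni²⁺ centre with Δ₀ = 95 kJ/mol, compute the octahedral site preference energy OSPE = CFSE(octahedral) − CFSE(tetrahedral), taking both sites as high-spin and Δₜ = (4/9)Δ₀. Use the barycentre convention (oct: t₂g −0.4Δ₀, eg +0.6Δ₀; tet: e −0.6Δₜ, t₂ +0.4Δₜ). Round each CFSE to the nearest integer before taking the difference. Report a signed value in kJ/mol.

-80

Ni sits in group 10; removing 2 electrons leaves Ni²⁺ with 10 − 2 = 8 d electrons.
In an octahedral site d⁸ (HS) is t₂g⁶ eg², giving CFSE(oct) = -1.2Δ₀ = -114 kJ/mol.
Tetrahedral e⁴ t₂⁴ gives -0.8Δₜ = -0.8 × (4/9) × 95 = -34 kJ/mol.
Subtracting, OSPE = -114 − (-34) = -80 kJ/mol.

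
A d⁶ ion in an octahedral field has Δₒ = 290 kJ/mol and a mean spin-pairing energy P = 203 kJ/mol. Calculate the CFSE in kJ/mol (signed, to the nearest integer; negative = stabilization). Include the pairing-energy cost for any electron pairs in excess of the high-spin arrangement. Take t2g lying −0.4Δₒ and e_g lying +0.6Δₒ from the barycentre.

-290

Since Δₒ = 290 kJ/mol > P = 203 kJ/mol, the complex adopts the low-spin configuration.
Filling d⁶ accordingly: t2g^6 e_g^0.
Orbital CFSE = -2.4Δₒ = -2.4 × 290 = -696 kJ/mol.
Excess pairs vs high-spin: 3 − 1 = 2; pairing cost = +406 kJ/mol.
Net CFSE = -696 + 406 = -290 kJ/mol.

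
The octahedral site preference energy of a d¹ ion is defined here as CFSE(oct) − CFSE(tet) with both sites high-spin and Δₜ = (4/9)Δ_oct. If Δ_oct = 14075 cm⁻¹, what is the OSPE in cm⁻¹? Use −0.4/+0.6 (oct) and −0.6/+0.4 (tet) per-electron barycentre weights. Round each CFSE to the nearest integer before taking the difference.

Octahedral high-spin t₂g¹ eg⁰: CFSE = -0.4 × 14075 = -5630 cm⁻¹.
In a tetrahedral site the filling is e¹ t₂⁰: CFSE(tet) = -0.6Δₜ = -0.6 × (4/9)(14075) = -3753 cm⁻¹.
Subtracting, OSPE = -5630 − (-3753) = -1877 cm⁻¹.

-1877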